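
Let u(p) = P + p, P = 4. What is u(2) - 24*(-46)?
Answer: 1110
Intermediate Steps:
u(p) = 4 + p
u(2) - 24*(-46) = (4 + 2) - 24*(-46) = 6 + 1104 = 1110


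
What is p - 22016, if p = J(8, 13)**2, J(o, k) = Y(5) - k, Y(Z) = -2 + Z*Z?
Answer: -21916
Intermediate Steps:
Y(Z) = -2 + Z**2
J(o, k) = 23 - k (J(o, k) = (-2 + 5**2) - k = (-2 + 25) - k = 23 - k)
p = 100 (p = (23 - 1*13)**2 = (23 - 13)**2 = 10**2 = 100)
p - 22016 = 100 - 22016 = -21916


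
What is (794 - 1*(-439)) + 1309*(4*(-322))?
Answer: -1684759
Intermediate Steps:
(794 - 1*(-439)) + 1309*(4*(-322)) = (794 + 439) + 1309*(-1288) = 1233 - 1685992 = -1684759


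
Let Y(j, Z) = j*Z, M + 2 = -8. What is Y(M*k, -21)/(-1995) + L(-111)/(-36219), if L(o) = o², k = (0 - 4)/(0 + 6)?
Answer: -185807/688161 ≈ -0.27001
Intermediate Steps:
M = -10 (M = -2 - 8 = -10)
k = -⅔ (k = -4/6 = -4*⅙ = -⅔ ≈ -0.66667)
Y(j, Z) = Z*j
Y(M*k, -21)/(-1995) + L(-111)/(-36219) = -(-210)*(-2)/3/(-1995) + (-111)²/(-36219) = -21*20/3*(-1/1995) + 12321*(-1/36219) = -140*(-1/1995) - 4107/12073 = 4/57 - 4107/12073 = -185807/688161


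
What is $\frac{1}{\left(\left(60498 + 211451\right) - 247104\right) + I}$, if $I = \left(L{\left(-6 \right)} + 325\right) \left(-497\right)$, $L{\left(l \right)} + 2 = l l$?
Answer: $- \frac{1}{153578} \approx -6.5113 \cdot 10^{-6}$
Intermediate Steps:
$L{\left(l \right)} = -2 + l^{2}$ ($L{\left(l \right)} = -2 + l l = -2 + l^{2}$)
$I = -178423$ ($I = \left(\left(-2 + \left(-6\right)^{2}\right) + 325\right) \left(-497\right) = \left(\left(-2 + 36\right) + 325\right) \left(-497\right) = \left(34 + 325\right) \left(-497\right) = 359 \left(-497\right) = -178423$)
$\frac{1}{\left(\left(60498 + 211451\right) - 247104\right) + I} = \frac{1}{\left(\left(60498 + 211451\right) - 247104\right) - 178423} = \frac{1}{\left(271949 - 247104\right) - 178423} = \frac{1}{24845 - 178423} = \frac{1}{-153578} = - \frac{1}{153578}$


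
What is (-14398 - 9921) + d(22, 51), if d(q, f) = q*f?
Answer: -23197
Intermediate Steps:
d(q, f) = f*q
(-14398 - 9921) + d(22, 51) = (-14398 - 9921) + 51*22 = -24319 + 1122 = -23197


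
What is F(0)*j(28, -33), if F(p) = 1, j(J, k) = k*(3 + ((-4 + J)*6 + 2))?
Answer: -4917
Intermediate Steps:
j(J, k) = k*(-19 + 6*J) (j(J, k) = k*(3 + ((-24 + 6*J) + 2)) = k*(3 + (-22 + 6*J)) = k*(-19 + 6*J))
F(0)*j(28, -33) = 1*(-33*(-19 + 6*28)) = 1*(-33*(-19 + 168)) = 1*(-33*149) = 1*(-4917) = -4917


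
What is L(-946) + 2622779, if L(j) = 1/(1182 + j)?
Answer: 618975845/236 ≈ 2.6228e+6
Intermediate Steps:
L(-946) + 2622779 = 1/(1182 - 946) + 2622779 = 1/236 + 2622779 = 618975845/236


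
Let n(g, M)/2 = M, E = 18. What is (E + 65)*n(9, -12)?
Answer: -1992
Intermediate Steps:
n(g, M) = 2*M
(E + 65)*n(9, -12) = (18 + 65)*(2*(-12)) = 83*(-24) = -1992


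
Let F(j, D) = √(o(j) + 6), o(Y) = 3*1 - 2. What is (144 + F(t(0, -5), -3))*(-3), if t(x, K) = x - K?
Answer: -432 - 3*√7 ≈ -439.94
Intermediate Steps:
o(Y) = 1 (o(Y) = 3 - 2 = 1)
F(j, D) = √7 (F(j, D) = √(1 + 6) = √7)
(144 + F(t(0, -5), -3))*(-3) = (144 + √7)*(-3) = -432 - 3*√7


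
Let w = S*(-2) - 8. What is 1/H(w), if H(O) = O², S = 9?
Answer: 1/676 ≈ 0.0014793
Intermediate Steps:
w = -26 (w = 9*(-2) - 8 = -18 - 8 = -26)
1/H(w) = 1/((-26)²) = 1/676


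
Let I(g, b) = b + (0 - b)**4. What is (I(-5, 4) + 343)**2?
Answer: 363609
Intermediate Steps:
I(g, b) = b + b**4 (I(g, b) = b + (-b)**4 = b + b**4)
(I(-5, 4) + 343)**2 = ((4 + 4**4) + 343)**2 = ((4 + 256) + 343)**2 = (260 + 343)**2 = 603**2 = 363609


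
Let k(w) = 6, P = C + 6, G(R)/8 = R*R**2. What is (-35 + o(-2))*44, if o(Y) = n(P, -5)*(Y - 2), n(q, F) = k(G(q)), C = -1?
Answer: -2596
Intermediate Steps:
G(R) = 8*R**3 (G(R) = 8*(R*R**2) = 8*R**3)
P = 5 (P = -1 + 6 = 5)
n(q, F) = 6
o(Y) = -12 + 6*Y (o(Y) = 6*(Y - 2) = 6*(-2 + Y) = -12 + 6*Y)
(-35 + o(-2))*44 = (-35 + (-12 + 6*(-2)))*44 = (-35 + (-12 - 12))*44 = (-35 - 24)*44 = -59*44 = -2596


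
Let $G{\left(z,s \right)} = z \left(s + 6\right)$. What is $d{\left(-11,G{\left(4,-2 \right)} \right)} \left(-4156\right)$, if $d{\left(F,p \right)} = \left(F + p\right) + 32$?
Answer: $-153772$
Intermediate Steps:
$G{\left(z,s \right)} = z \left(6 + s\right)$
$d{\left(F,p \right)} = 32 + F + p$
$d{\left(-11,G{\left(4,-2 \right)} \right)} \left(-4156\right) = \left(32 - 11 + 4 \left(6 - 2\right)\right) \left(-4156\right) = \left(32 - 11 + 4 \cdot 4\right) \left(-4156\right) = \left(32 - 11 + 16\right) \left(-4156\right) = 37 \left(-4156\right) = -153772$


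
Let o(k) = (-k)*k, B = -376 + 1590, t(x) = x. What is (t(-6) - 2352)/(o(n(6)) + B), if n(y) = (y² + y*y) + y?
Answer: 1179/2435 ≈ 0.48419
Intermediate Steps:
B = 1214
n(y) = y + 2*y² (n(y) = (y² + y²) + y = 2*y² + y = y + 2*y²)
o(k) = -k²
(t(-6) - 2352)/(o(n(6)) + B) = (-6 - 2352)/(-(6*(1 + 2*6))² + 1214) = -2358/(-(6*(1 + 12))² + 1214) = -2358/(-(6*13)² + 1214) = -2358/(-1*78² + 1214) = -2358/(-1*6084 + 1214) = -2358/(-6084 + 1214) = -2358/(-4870) = -2358*(-1/4870) = 1179/2435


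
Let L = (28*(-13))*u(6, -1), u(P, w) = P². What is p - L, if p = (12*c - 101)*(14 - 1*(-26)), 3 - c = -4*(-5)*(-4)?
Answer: 48904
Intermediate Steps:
c = 83 (c = 3 - (-4*(-5))*(-4) = 3 - 20*(-4) = 3 - 1*(-80) = 3 + 80 = 83)
p = 35800 (p = (12*83 - 101)*(14 - 1*(-26)) = (996 - 101)*(14 + 26) = 895*40 = 35800)
L = -13104 (L = (28*(-13))*6² = -364*36 = -13104)
p - L = 35800 - 1*(-13104) = 35800 + 13104 = 48904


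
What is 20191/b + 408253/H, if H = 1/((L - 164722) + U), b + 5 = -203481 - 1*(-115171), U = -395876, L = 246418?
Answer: -11327717075715291/88315 ≈ -1.2826e+11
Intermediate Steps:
b = -88315 (b = -5 + (-203481 - 1*(-115171)) = -5 + (-203481 + 115171) = -5 - 88310 = -88315)
H = -1/314180 (H = 1/((246418 - 164722) - 395876) = 1/(81696 - 395876) = 1/(-314180) = -1/314180 ≈ -3.1829e-6)
20191/b + 408253/H = 20191/(-88315) + 408253/(-1/314180) = 20191*(-1/88315) + 408253*(-314180) = -20191/88315 - 128264927540 = -11327717075715291/88315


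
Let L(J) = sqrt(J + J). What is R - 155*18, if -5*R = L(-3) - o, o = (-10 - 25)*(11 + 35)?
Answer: -3112 - I*sqrt(6)/5 ≈ -3112.0 - 0.4899*I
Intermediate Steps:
o = -1610 (o = -35*46 = -1610)
L(J) = sqrt(2)*sqrt(J) (L(J) = sqrt(2*J) = sqrt(2)*sqrt(J))
R = -322 - I*sqrt(6)/5 (R = -(sqrt(2)*sqrt(-3) - 1*(-1610))/5 = -(sqrt(2)*(I*sqrt(3)) + 1610)/5 = -(I*sqrt(6) + 1610)/5 = -(1610 + I*sqrt(6))/5 = -322 - I*sqrt(6)/5 ≈ -322.0 - 0.4899*I)
R - 155*18 = (-322 - I*sqrt(6)/5) - 155*18 = (-322 - I*sqrt(6)/5) - 2790 = -3112 - I*sqrt(6)/5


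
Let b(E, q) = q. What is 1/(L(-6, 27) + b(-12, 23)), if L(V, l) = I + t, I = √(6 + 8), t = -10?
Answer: 13/155 - √14/155 ≈ 0.059731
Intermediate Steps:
I = √14 ≈ 3.7417
L(V, l) = -10 + √14 (L(V, l) = √14 - 10 = -10 + √14)
1/(L(-6, 27) + b(-12, 23)) = 1/((-10 + √14) + 23) = 1/(13 + √14)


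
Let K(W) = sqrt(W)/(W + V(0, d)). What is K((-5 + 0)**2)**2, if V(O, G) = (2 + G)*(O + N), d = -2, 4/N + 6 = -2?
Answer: 1/25 ≈ 0.040000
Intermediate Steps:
N = -1/2 (N = 4/(-6 - 2) = 4/(-8) = 4*(-1/8) = -1/2 ≈ -0.50000)
V(O, G) = (2 + G)*(-1/2 + O) (V(O, G) = (2 + G)*(O - 1/2) = (2 + G)*(-1/2 + O))
K(W) = 1/sqrt(W) (K(W) = sqrt(W)/(W + (-1 + 2*0 - 1/2*(-2) - 2*0)) = sqrt(W)/(W + (-1 + 0 + 1 + 0)) = sqrt(W)/(W + 0) = sqrt(W)/W = 1/sqrt(W))
K((-5 + 0)**2)**2 = (1/sqrt((-5 + 0)**2))**2 = (1/sqrt((-5)**2))**2 = (1/sqrt(25))**2 = (1/5)**2 = 1/25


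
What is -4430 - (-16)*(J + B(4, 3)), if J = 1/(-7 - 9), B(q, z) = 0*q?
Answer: -4431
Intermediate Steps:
B(q, z) = 0
J = -1/16 (J = 1/(-16) = -1/16 ≈ -0.062500)
-4430 - (-16)*(J + B(4, 3)) = -4430 - (-16)*(-1/16 + 0) = -4430 - (-16)*(-1)/16 = -4430 - 1*1 = -4430 - 1 = -4431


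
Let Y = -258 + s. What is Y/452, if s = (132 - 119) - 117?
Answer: -181/226 ≈ -0.80089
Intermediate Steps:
s = -104 (s = 13 - 117 = -104)
Y = -362 (Y = -258 - 104 = -362)
Y/452 = -362/452 = -362*1/452 = -181/226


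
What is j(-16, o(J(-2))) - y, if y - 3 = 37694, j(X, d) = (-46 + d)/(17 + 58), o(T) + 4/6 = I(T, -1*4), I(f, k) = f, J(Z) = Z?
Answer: -8481971/225 ≈ -37698.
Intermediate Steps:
o(T) = -⅔ + T
j(X, d) = -46/75 + d/75 (j(X, d) = (-46 + d)/75 = (-46 + d)*(1/75) = -46/75 + d/75)
y = 37697 (y = 3 + 37694 = 37697)
j(-16, o(J(-2))) - y = (-46/75 + (-⅔ - 2)/75) - 1*37697 = (-46/75 + (1/75)*(-8/3)) - 37697 = (-46/75 - 8/225) - 37697 = -146/225 - 37697 = -8481971/225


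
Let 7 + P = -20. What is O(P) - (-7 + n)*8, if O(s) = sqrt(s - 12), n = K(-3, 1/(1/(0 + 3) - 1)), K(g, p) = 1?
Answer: 48 + I*sqrt(39) ≈ 48.0 + 6.245*I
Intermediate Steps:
n = 1
P = -27 (P = -7 - 20 = -27)
O(s) = sqrt(-12 + s)
O(P) - (-7 + n)*8 = sqrt(-12 - 27) - (-7 + 1)*8 = sqrt(-39) - (-6)*8 = I*sqrt(39) - 1*(-48) = I*sqrt(39) + 48 = 48 + I*sqrt(39)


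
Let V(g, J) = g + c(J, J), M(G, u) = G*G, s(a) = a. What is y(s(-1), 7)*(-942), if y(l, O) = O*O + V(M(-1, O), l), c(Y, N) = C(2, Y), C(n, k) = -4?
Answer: -43332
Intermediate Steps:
c(Y, N) = -4
M(G, u) = G**2
V(g, J) = -4 + g (V(g, J) = g - 4 = -4 + g)
y(l, O) = -3 + O**2 (y(l, O) = O*O + (-4 + (-1)**2) = O**2 + (-4 + 1) = O**2 - 3 = -3 + O**2)
y(s(-1), 7)*(-942) = (-3 + 7**2)*(-942) = (-3 + 49)*(-942) = 46*(-942) = -43332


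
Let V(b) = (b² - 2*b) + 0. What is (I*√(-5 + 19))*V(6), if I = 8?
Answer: 192*√14 ≈ 718.40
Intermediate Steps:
V(b) = b² - 2*b
(I*√(-5 + 19))*V(6) = (8*√(-5 + 19))*(6*(-2 + 6)) = (8*√14)*(6*4) = (8*√14)*24 = 192*√14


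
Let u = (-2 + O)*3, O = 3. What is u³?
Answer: 27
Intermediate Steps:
u = 3 (u = (-2 + 3)*3 = 1*3 = 3)
u³ = 3³ = 27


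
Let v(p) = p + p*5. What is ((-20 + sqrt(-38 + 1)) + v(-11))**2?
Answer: (86 - I*sqrt(37))**2 ≈ 7359.0 - 1046.2*I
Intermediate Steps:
v(p) = 6*p (v(p) = p + 5*p = 6*p)
((-20 + sqrt(-38 + 1)) + v(-11))**2 = ((-20 + sqrt(-38 + 1)) + 6*(-11))**2 = ((-20 + sqrt(-37)) - 66)**2 = ((-20 + I*sqrt(37)) - 66)**2 = (-86 + I*sqrt(37))**2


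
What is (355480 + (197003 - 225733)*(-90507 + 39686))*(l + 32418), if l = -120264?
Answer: -128294059087260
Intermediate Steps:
(355480 + (197003 - 225733)*(-90507 + 39686))*(l + 32418) = (355480 + (197003 - 225733)*(-90507 + 39686))*(-120264 + 32418) = (355480 - 28730*(-50821))*(-87846) = (355480 + 1460087330)*(-87846) = 1460442810*(-87846) = -128294059087260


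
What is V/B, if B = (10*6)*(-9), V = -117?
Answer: 13/60 ≈ 0.21667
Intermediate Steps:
B = -540 (B = 60*(-9) = -540)
V/B = -117/(-540) = -117*(-1/540) = 13/60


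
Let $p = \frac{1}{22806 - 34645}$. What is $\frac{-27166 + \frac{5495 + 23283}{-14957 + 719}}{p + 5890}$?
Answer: $- \frac{2289770843977}{496420036371} \approx -4.6126$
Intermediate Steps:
$p = - \frac{1}{11839}$ ($p = \frac{1}{-11839} = - \frac{1}{11839} \approx -8.4467 \cdot 10^{-5}$)
$\frac{-27166 + \frac{5495 + 23283}{-14957 + 719}}{p + 5890} = \frac{-27166 + \frac{5495 + 23283}{-14957 + 719}}{- \frac{1}{11839} + 5890} = \frac{-27166 + \frac{28778}{-14238}}{\frac{69731709}{11839}} = \left(-27166 + 28778 \left(- \frac{1}{14238}\right)\right) \frac{11839}{69731709} = \left(-27166 - \frac{14389}{7119}\right) \frac{11839}{69731709} = \left(- \frac{193409143}{7119}\right) \frac{11839}{69731709} = - \frac{2289770843977}{496420036371}$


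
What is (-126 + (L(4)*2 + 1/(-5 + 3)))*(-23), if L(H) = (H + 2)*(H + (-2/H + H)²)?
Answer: -3151/2 ≈ -1575.5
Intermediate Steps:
L(H) = (2 + H)*(H + (H - 2/H)²)
(-126 + (L(4)*2 + 1/(-5 + 3)))*(-23) = (-126 + (((2*(-2 + 4²)² + 4*(-2 + 4²)² + 4³*(2 + 4))/4²)*2 + 1/(-5 + 3)))*(-23) = (-126 + (((2*(-2 + 16)² + 4*(-2 + 16)² + 64*6)/16)*2 + 1/(-2)))*(-23) = (-126 + (((2*14² + 4*14² + 384)/16)*2 - ½))*(-23) = (-126 + (((2*196 + 4*196 + 384)/16)*2 - ½))*(-23) = (-126 + (((392 + 784 + 384)/16)*2 - ½))*(-23) = (-126 + (((1/16)*1560)*2 - ½))*(-23) = (-126 + ((195/2)*2 - ½))*(-23) = (-126 + (195 - ½))*(-23) = (-126 + 389/2)*(-23) = (137/2)*(-23) = -3151/2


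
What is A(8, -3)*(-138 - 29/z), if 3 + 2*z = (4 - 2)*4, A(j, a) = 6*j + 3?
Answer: -38148/5 ≈ -7629.6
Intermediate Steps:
A(j, a) = 3 + 6*j
z = 5/2 (z = -3/2 + ((4 - 2)*4)/2 = -3/2 + (2*4)/2 = -3/2 + (1/2)*8 = -3/2 + 4 = 5/2 ≈ 2.5000)
A(8, -3)*(-138 - 29/z) = (3 + 6*8)*(-138 - 29/5/2) = (3 + 48)*(-138 - 29*2/5) = 51*(-138 - 58/5) = 51*(-748/5) = -38148/5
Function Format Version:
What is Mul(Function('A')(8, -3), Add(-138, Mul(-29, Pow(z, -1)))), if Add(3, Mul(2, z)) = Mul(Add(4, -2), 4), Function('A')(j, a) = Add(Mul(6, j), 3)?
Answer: Rational(-38148, 5) ≈ -7629.6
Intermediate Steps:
Function('A')(j, a) = Add(3, Mul(6, j))
z = Rational(5, 2) (z = Add(Rational(-3, 2), Mul(Rational(1, 2), Mul(Add(4, -2), 4))) = Add(Rational(-3, 2), Mul(Rational(1, 2), Mul(2, 4))) = Add(Rational(-3, 2), Mul(Rational(1, 2), 8)) = Add(Rational(-3, 2), 4) = Rational(5, 2) ≈ 2.5000)
Mul(Function('A')(8, -3), Add(-138, Mul(-29, Pow(z, -1)))) = Mul(Add(3, Mul(6, 8)), Add(-138, Mul(-29, Pow(Rational(5, 2), -1)))) = Mul(Add(3, 48), Add(-138, Mul(-29, Rational(2, 5)))) = Mul(51, Add(-138, Rational(-58, 5))) = Mul(51, Rational(-748, 5)) = Rational(-38148, 5)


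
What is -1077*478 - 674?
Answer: -515480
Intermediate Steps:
-1077*478 - 674 = -514806 - 674 = -515480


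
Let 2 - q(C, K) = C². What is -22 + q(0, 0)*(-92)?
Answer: -206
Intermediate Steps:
q(C, K) = 2 - C²
-22 + q(0, 0)*(-92) = -22 + (2 - 1*0²)*(-92) = -22 + (2 - 1*0)*(-92) = -22 + (2 + 0)*(-92) = -22 + 2*(-92) = -22 - 184 = -206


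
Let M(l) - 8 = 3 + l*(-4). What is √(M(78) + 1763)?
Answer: √1462 ≈ 38.236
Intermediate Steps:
M(l) = 11 - 4*l (M(l) = 8 + (3 + l*(-4)) = 8 + (3 - 4*l) = 11 - 4*l)
√(M(78) + 1763) = √((11 - 4*78) + 1763) = √((11 - 312) + 1763) = √(-301 + 1763) = √1462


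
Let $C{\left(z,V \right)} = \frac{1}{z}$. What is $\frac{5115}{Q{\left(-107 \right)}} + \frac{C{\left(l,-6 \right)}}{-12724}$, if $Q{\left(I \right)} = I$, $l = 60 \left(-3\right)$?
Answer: $- \frac{11714986693}{245064240} \approx -47.804$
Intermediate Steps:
$l = -180$
$\frac{5115}{Q{\left(-107 \right)}} + \frac{C{\left(l,-6 \right)}}{-12724} = \frac{5115}{-107} + \frac{1}{\left(-180\right) \left(-12724\right)} = 5115 \left(- \frac{1}{107}\right) - - \frac{1}{2290320} = - \frac{5115}{107} + \frac{1}{2290320} = - \frac{11714986693}{245064240}$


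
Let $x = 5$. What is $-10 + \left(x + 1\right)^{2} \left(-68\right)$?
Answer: $-2458$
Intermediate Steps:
$-10 + \left(x + 1\right)^{2} \left(-68\right) = -10 + \left(5 + 1\right)^{2} \left(-68\right) = -10 + 6^{2} \left(-68\right) = -10 + 36 \left(-68\right) = -10 - 2448 = -2458$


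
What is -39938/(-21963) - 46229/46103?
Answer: 825934087/1012560189 ≈ 0.81569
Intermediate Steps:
-39938/(-21963) - 46229/46103 = -39938*(-1/21963) - 46229*1/46103 = 39938/21963 - 46229/46103 = 825934087/1012560189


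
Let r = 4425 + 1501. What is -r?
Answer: -5926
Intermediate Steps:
r = 5926
-r = -1*5926 = -5926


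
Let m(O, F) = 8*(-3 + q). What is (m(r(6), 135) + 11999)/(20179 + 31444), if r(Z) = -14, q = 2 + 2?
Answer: 12007/51623 ≈ 0.23259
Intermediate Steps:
q = 4
m(O, F) = 8 (m(O, F) = 8*(-3 + 4) = 8*1 = 8)
(m(r(6), 135) + 11999)/(20179 + 31444) = (8 + 11999)/(20179 + 31444) = 12007/51623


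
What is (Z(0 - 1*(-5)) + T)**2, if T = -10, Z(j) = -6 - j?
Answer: 441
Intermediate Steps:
(Z(0 - 1*(-5)) + T)**2 = ((-6 - (0 - 1*(-5))) - 10)**2 = ((-6 - (0 + 5)) - 10)**2 = ((-6 - 1*5) - 10)**2 = ((-6 - 5) - 10)**2 = (-11 - 10)**2 = (-21)**2 = 441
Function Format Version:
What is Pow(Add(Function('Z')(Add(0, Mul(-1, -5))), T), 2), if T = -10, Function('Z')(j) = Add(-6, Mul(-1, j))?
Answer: 441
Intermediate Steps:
Pow(Add(Function('Z')(Add(0, Mul(-1, -5))), T), 2) = Pow(Add(Add(-6, Mul(-1, Add(0, Mul(-1, -5)))), -10), 2) = Pow(Add(Add(-6, Mul(-1, Add(0, 5))), -10), 2) = Pow(Add(Add(-6, Mul(-1, 5)), -10), 2) = Pow(Add(Add(-6, -5), -10), 2) = Pow(Add(-11, -10), 2) = Pow(-21, 2) = 441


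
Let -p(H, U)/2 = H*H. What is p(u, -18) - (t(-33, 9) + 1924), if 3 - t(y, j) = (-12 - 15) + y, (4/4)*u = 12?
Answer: -2275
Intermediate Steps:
u = 12
t(y, j) = 30 - y (t(y, j) = 3 - ((-12 - 15) + y) = 3 - (-27 + y) = 3 + (27 - y) = 30 - y)
p(H, U) = -2*H**2 (p(H, U) = -2*H*H = -2*H**2)
p(u, -18) - (t(-33, 9) + 1924) = -2*12**2 - ((30 - 1*(-33)) + 1924) = -2*144 - ((30 + 33) + 1924) = -288 - (63 + 1924) = -288 - 1*1987 = -288 - 1987 = -2275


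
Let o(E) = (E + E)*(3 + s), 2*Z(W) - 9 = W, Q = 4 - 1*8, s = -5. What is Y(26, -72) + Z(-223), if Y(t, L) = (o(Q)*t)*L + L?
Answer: -30131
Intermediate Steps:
Q = -4 (Q = 4 - 8 = -4)
Z(W) = 9/2 + W/2
o(E) = -4*E (o(E) = (E + E)*(3 - 5) = (2*E)*(-2) = -4*E)
Y(t, L) = L + 16*L*t (Y(t, L) = ((-4*(-4))*t)*L + L = (16*t)*L + L = 16*L*t + L = L + 16*L*t)
Y(26, -72) + Z(-223) = -72*(1 + 16*26) + (9/2 + (½)*(-223)) = -72*(1 + 416) + (9/2 - 223/2) = -72*417 - 107 = -30024 - 107 = -30131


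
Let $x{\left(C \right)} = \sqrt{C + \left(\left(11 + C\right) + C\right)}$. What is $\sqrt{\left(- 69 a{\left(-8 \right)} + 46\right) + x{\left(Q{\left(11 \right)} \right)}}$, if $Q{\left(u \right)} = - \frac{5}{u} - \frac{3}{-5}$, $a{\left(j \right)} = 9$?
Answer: $\frac{\sqrt{-1739375 + 55 \sqrt{34595}}}{55} \approx 23.909 i$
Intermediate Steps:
$Q{\left(u \right)} = \frac{3}{5} - \frac{5}{u}$ ($Q{\left(u \right)} = - \frac{5}{u} - - \frac{3}{5} = - \frac{5}{u} + \frac{3}{5} = \frac{3}{5} - \frac{5}{u}$)
$x{\left(C \right)} = \sqrt{11 + 3 C}$ ($x{\left(C \right)} = \sqrt{C + \left(11 + 2 C\right)} = \sqrt{11 + 3 C}$)
$\sqrt{\left(- 69 a{\left(-8 \right)} + 46\right) + x{\left(Q{\left(11 \right)} \right)}} = \sqrt{\left(\left(-69\right) 9 + 46\right) + \sqrt{11 + 3 \left(\frac{3}{5} - \frac{5}{11}\right)}} = \sqrt{\left(-621 + 46\right) + \sqrt{11 + 3 \left(\frac{3}{5} - \frac{5}{11}\right)}} = \sqrt{-575 + \sqrt{11 + 3 \left(\frac{3}{5} - \frac{5}{11}\right)}} = \sqrt{-575 + \sqrt{11 + 3 \cdot \frac{8}{55}}} = \sqrt{-575 + \sqrt{11 + \frac{24}{55}}} = \sqrt{-575 + \sqrt{\frac{629}{55}}} = \sqrt{-575 + \frac{\sqrt{34595}}{55}}$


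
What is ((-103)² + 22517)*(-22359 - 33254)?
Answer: -1842236238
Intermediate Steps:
((-103)² + 22517)*(-22359 - 33254) = (10609 + 22517)*(-55613) = 33126*(-55613) = -1842236238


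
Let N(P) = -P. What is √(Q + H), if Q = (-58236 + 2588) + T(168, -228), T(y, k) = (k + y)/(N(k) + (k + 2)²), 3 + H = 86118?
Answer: √41421591062/1166 ≈ 174.55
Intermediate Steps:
H = 86115 (H = -3 + 86118 = 86115)
T(y, k) = (k + y)/((2 + k)² - k) (T(y, k) = (k + y)/(-k + (k + 2)²) = (k + y)/(-k + (2 + k)²) = (k + y)/((2 + k)² - k))
Q = -713741263/12826 (Q = (-58236 + 2588) + (-1*(-228) - 1*168)/(-228 - (2 - 228)²) = -55648 + (228 - 168)/(-228 - 1*(-226)²) = -55648 + 60/(-228 - 1*51076) = -55648 + 60/(-228 - 51076) = -55648 + 60/(-51304) = -55648 - 1/51304*60 = -55648 - 15/12826 = -713741263/12826 ≈ -55648.)
√(Q + H) = √(-713741263/12826 + 86115) = √(390769727/12826) = √41421591062/1166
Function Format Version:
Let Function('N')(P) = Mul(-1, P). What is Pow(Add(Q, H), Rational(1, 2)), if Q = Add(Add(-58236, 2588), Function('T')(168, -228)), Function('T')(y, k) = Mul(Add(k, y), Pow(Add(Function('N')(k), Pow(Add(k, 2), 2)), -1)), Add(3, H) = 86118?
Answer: Mul(Rational(1, 1166), Pow(41421591062, Rational(1, 2))) ≈ 174.55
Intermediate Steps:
H = 86115 (H = Add(-3, 86118) = 86115)
Function('T')(y, k) = Mul(Pow(Add(Pow(Add(2, k), 2), Mul(-1, k)), -1), Add(k, y)) (Function('T')(y, k) = Mul(Add(k, y), Pow(Add(Mul(-1, k), Pow(Add(k, 2), 2)), -1)) = Mul(Add(k, y), Pow(Add(Mul(-1, k), Pow(Add(2, k), 2)), -1)) = Mul(Add(k, y), Pow(Add(Pow(Add(2, k), 2), Mul(-1, k)), -1)) = Mul(Pow(Add(Pow(Add(2, k), 2), Mul(-1, k)), -1), Add(k, y)))
Q = Rational(-713741263, 12826) (Q = Add(Add(-58236, 2588), Mul(Pow(Add(-228, Mul(-1, Pow(Add(2, -228), 2))), -1), Add(Mul(-1, -228), Mul(-1, 168)))) = Add(-55648, Mul(Pow(Add(-228, Mul(-1, Pow(-226, 2))), -1), Add(228, -168))) = Add(-55648, Mul(Pow(Add(-228, Mul(-1, 51076)), -1), 60)) = Add(-55648, Mul(Pow(Add(-228, -51076), -1), 60)) = Add(-55648, Mul(Pow(-51304, -1), 60)) = Add(-55648, Mul(Rational(-1, 51304), 60)) = Add(-55648, Rational(-15, 12826)) = Rational(-713741263, 12826) ≈ -55648.)
Pow(Add(Q, H), Rational(1, 2)) = Pow(Add(Rational(-713741263, 12826), 86115), Rational(1, 2)) = Pow(Rational(390769727, 12826), Rational(1, 2)) = Mul(Rational(1, 1166), Pow(41421591062, Rational(1, 2)))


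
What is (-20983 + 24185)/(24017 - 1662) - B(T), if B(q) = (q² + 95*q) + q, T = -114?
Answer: -45869258/22355 ≈ -2051.9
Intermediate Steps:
B(q) = q² + 96*q
(-20983 + 24185)/(24017 - 1662) - B(T) = (-20983 + 24185)/(24017 - 1662) - (-114)*(96 - 114) = 3202/22355 - (-114)*(-18) = 3202*(1/22355) - 1*2052 = 3202/22355 - 2052 = -45869258/22355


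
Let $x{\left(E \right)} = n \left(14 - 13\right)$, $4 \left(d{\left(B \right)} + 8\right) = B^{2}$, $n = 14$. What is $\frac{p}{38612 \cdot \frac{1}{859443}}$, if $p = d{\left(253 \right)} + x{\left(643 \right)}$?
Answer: $\frac{55032713619}{154448} \approx 3.5632 \cdot 10^{5}$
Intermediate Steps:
$d{\left(B \right)} = -8 + \frac{B^{2}}{4}$
$x{\left(E \right)} = 14$ ($x{\left(E \right)} = 14 \left(14 - 13\right) = 14 \cdot 1 = 14$)
$p = \frac{64033}{4}$ ($p = \left(-8 + \frac{253^{2}}{4}\right) + 14 = \left(-8 + \frac{1}{4} \cdot 64009\right) + 14 = \left(-8 + \frac{64009}{4}\right) + 14 = \frac{63977}{4} + 14 = \frac{64033}{4} \approx 16008.0$)
$\frac{p}{38612 \cdot \frac{1}{859443}} = \frac{64033}{4 \cdot \frac{38612}{859443}} = \frac{64033}{4} \cdot \frac{859443}{38612} = \frac{55032713619}{154448}$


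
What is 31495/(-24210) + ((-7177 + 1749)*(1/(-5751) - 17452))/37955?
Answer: 292943768313337/117434212290 ≈ 2494.5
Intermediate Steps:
31495/(-24210) + ((-7177 + 1749)*(1/(-5751) - 17452))/37955 = 31495*(-1/24210) - 5428*(-1/5751 - 17452)*(1/37955) = -6299/4842 - 5428*(-100366453/5751)*(1/37955) = -6299/4842 + (544789106884/5751)*(1/37955) = -6299/4842 + 544789106884/218279205 = 292943768313337/117434212290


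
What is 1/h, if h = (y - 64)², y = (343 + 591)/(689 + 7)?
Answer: 121104/475458025 ≈ 0.00025471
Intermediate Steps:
y = 467/348 (y = 934/696 = 934*(1/696) = 467/348 ≈ 1.3420)
h = 475458025/121104 (h = (467/348 - 64)² = (-21805/348)² = 475458025/121104 ≈ 3926.0)
1/h = 1/(475458025/121104) = 121104/475458025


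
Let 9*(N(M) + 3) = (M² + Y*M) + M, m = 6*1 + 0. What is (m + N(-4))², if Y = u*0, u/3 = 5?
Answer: 169/9 ≈ 18.778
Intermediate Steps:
u = 15 (u = 3*5 = 15)
m = 6 (m = 6 + 0 = 6)
Y = 0 (Y = 15*0 = 0)
N(M) = -3 + M/9 + M²/9 (N(M) = -3 + ((M² + 0*M) + M)/9 = -3 + ((M² + 0) + M)/9 = -3 + (M² + M)/9 = -3 + (M + M²)/9 = -3 + (M/9 + M²/9) = -3 + M/9 + M²/9)
(m + N(-4))² = (6 + (-3 + (⅑)*(-4) + (⅑)*(-4)²))² = (6 + (-3 - 4/9 + (⅑)*16))² = (6 + (-3 - 4/9 + 16/9))² = (6 - 5/3)² = (13/3)² = 169/9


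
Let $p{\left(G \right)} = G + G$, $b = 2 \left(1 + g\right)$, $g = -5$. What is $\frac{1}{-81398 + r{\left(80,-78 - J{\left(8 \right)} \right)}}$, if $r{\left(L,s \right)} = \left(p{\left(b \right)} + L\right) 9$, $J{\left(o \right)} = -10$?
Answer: $- \frac{1}{80822} \approx -1.2373 \cdot 10^{-5}$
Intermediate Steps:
$b = -8$ ($b = 2 \left(1 - 5\right) = 2 \left(-4\right) = -8$)
$p{\left(G \right)} = 2 G$
$r{\left(L,s \right)} = -144 + 9 L$ ($r{\left(L,s \right)} = \left(2 \left(-8\right) + L\right) 9 = \left(-16 + L\right) 9 = -144 + 9 L$)
$\frac{1}{-81398 + r{\left(80,-78 - J{\left(8 \right)} \right)}} = \frac{1}{-81398 + \left(-144 + 9 \cdot 80\right)} = \frac{1}{-81398 + \left(-144 + 720\right)} = \frac{1}{-81398 + 576} = \frac{1}{-80822} = - \frac{1}{80822}$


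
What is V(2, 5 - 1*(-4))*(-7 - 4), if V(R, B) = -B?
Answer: 99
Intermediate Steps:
V(2, 5 - 1*(-4))*(-7 - 4) = (-(5 - 1*(-4)))*(-7 - 4) = -(5 + 4)*(-11) = -1*9*(-11) = -9*(-11) = 99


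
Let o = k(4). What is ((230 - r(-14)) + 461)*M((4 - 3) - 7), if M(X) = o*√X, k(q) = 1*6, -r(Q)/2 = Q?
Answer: 3978*I*√6 ≈ 9744.1*I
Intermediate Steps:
r(Q) = -2*Q
k(q) = 6
o = 6
M(X) = 6*√X
((230 - r(-14)) + 461)*M((4 - 3) - 7) = ((230 - (-2)*(-14)) + 461)*(6*√((4 - 3) - 7)) = ((230 - 1*28) + 461)*(6*√(1 - 7)) = ((230 - 28) + 461)*(6*√(-6)) = (202 + 461)*(6*(I*√6)) = 663*(6*I*√6) = 3978*I*√6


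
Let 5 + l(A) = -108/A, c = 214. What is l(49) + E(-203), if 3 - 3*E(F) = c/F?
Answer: -24950/4263 ≈ -5.8527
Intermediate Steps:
l(A) = -5 - 108/A
E(F) = 1 - 214/(3*F)
l(49) + E(-203) = (-5 - 108/49) + (-214/3 - 203)/(-203) = (-5 - 108*1/49) - 1/203*(-823/3) = (-5 - 108/49) + 823/609 = -353/49 + 823/609 = -24950/4263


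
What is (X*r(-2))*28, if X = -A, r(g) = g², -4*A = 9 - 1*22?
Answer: -364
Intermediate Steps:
A = 13/4 (A = -(9 - 1*22)/4 = -(9 - 22)/4 = -¼*(-13) = 13/4 ≈ 3.2500)
X = -13/4 (X = -1*13/4 = -13/4 ≈ -3.2500)
(X*r(-2))*28 = -13/4*(-2)²*28 = -13/4*4*28 = -13*28 = -364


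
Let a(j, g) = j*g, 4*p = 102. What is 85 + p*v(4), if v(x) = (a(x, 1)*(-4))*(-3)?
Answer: 1309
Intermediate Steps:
p = 51/2 (p = (1/4)*102 = 51/2 ≈ 25.500)
a(j, g) = g*j
v(x) = 12*x (v(x) = ((1*x)*(-4))*(-3) = (x*(-4))*(-3) = -4*x*(-3) = 12*x)
85 + p*v(4) = 85 + 51*(12*4)/2 = 85 + (51/2)*48 = 85 + 1224 = 1309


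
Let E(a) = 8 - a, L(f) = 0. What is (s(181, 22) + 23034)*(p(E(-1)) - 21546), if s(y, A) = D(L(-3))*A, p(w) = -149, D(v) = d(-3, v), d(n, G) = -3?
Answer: -498290760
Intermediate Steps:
D(v) = -3
s(y, A) = -3*A
(s(181, 22) + 23034)*(p(E(-1)) - 21546) = (-3*22 + 23034)*(-149 - 21546) = (-66 + 23034)*(-21695) = 22968*(-21695) = -498290760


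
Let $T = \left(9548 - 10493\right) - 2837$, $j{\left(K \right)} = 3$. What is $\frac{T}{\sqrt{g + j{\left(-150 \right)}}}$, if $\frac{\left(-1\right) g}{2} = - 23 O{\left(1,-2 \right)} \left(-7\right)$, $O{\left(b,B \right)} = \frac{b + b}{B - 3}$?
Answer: $- \frac{3782 \sqrt{3295}}{659} \approx -329.43$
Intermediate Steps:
$O{\left(b,B \right)} = \frac{2 b}{-3 + B}$
$T = -3782$ ($T = -945 - 2837 = -3782$)
$g = \frac{644}{5}$ ($g = - 2 - 23 \cdot 2 \cdot 1 \frac{1}{-3 - 2} \left(-7\right) = - 2 - 23 \cdot 2 \cdot 1 \frac{1}{-5} \left(-7\right) = - 2 - 23 \cdot 2 \cdot 1 \left(- \frac{1}{5}\right) \left(-7\right) = - 2 \left(-23\right) \left(- \frac{2}{5}\right) \left(-7\right) = - 2 \cdot \frac{46}{5} \left(-7\right) = \left(-2\right) \left(- \frac{322}{5}\right) = \frac{644}{5} \approx 128.8$)
$\frac{T}{\sqrt{g + j{\left(-150 \right)}}} = - \frac{3782}{\sqrt{\frac{644}{5} + 3}} = - \frac{3782}{\sqrt{\frac{659}{5}}} = - \frac{3782}{\frac{1}{5} \sqrt{3295}} = - 3782 \frac{\sqrt{3295}}{659} = - \frac{3782 \sqrt{3295}}{659}$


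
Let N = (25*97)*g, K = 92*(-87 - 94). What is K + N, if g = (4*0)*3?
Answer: -16652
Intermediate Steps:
g = 0 (g = 0*3 = 0)
K = -16652 (K = 92*(-181) = -16652)
N = 0 (N = (25*97)*0 = 2425*0 = 0)
K + N = -16652 + 0 = -16652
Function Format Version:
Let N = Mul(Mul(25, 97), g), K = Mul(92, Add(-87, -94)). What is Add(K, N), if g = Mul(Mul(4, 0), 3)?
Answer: -16652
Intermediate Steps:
g = 0 (g = Mul(0, 3) = 0)
K = -16652 (K = Mul(92, -181) = -16652)
N = 0 (N = Mul(Mul(25, 97), 0) = Mul(2425, 0) = 0)
Add(K, N) = Add(-16652, 0) = -16652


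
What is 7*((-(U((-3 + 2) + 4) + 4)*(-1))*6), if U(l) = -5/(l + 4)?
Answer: 138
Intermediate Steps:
U(l) = -5/(4 + l)
7*((-(U((-3 + 2) + 4) + 4)*(-1))*6) = 7*((-(-5/(4 + ((-3 + 2) + 4)) + 4)*(-1))*6) = 7*((-(-5/(4 + (-1 + 4)) + 4)*(-1))*6) = 7*((-(-5/(4 + 3) + 4)*(-1))*6) = 7*((-(-5/7 + 4)*(-1))*6) = 7*((-1*23/7*(-1))*6) = 7*(-23/7*(-1)*6) = 7*((23/7)*6) = 7*(138/7) = 138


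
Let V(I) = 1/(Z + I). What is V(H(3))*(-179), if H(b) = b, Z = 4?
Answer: -179/7 ≈ -25.571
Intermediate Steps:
V(I) = 1/(4 + I)
V(H(3))*(-179) = -179/(4 + 3) = -179/7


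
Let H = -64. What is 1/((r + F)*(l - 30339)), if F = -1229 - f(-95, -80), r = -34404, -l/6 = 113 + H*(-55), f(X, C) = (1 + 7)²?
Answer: 1/1861134489 ≈ 5.3731e-10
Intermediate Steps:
f(X, C) = 64 (f(X, C) = 8² = 64)
l = -21798 (l = -6*(113 - 64*(-55)) = -6*(113 + 3520) = -6*3633 = -21798)
F = -1293 (F = -1229 - 1*64 = -1229 - 64 = -1293)
1/((r + F)*(l - 30339)) = 1/((-34404 - 1293)*(-21798 - 30339)) = 1/(-35697*(-52137)) = 1/1861134489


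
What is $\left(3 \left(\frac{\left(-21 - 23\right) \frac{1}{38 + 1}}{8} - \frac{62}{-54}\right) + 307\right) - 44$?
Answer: $\frac{62249}{234} \approx 266.02$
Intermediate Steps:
$\left(3 \left(\frac{\left(-21 - 23\right) \frac{1}{38 + 1}}{8} - \frac{62}{-54}\right) + 307\right) - 44 = \left(3 \left(- \frac{44}{39} \cdot \frac{1}{8} - - \frac{31}{27}\right) + 307\right) - 44 = \left(3 \left(\left(-44\right) \frac{1}{39} \cdot \frac{1}{8} + \frac{31}{27}\right) + 307\right) - 44 = \left(3 \left(\left(- \frac{44}{39}\right) \frac{1}{8} + \frac{31}{27}\right) + 307\right) - 44 = \left(3 \left(- \frac{11}{78} + \frac{31}{27}\right) + 307\right) - 44 = \left(3 \cdot \frac{707}{702} + 307\right) - 44 = \left(\frac{707}{234} + 307\right) - 44 = \frac{72545}{234} - 44 = \frac{62249}{234}$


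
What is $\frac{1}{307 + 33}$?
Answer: $\frac{1}{340} \approx 0.0029412$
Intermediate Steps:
$\frac{1}{307 + 33} = \frac{1}{340}$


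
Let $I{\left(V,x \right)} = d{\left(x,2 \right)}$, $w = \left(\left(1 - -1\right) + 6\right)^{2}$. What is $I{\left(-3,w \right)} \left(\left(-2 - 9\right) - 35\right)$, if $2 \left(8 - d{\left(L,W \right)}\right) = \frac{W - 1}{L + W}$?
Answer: $- \frac{24265}{66} \approx -367.65$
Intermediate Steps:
$w = 64$ ($w = \left(\left(1 + 1\right) + 6\right)^{2} = \left(2 + 6\right)^{2} = 8^{2} = 64$)
$d{\left(L,W \right)} = 8 - \frac{-1 + W}{2 \left(L + W\right)}$ ($d{\left(L,W \right)} = 8 - \frac{\left(W - 1\right) \frac{1}{L + W}}{2} = 8 - \frac{\left(-1 + W\right) \frac{1}{L + W}}{2} = 8 - \frac{\frac{1}{L + W} \left(-1 + W\right)}{2} = 8 - \frac{-1 + W}{2 \left(L + W\right)}$)
$I{\left(V,x \right)} = \frac{31 + 16 x}{2 \left(2 + x\right)}$ ($I{\left(V,x \right)} = \frac{1 + 15 \cdot 2 + 16 x}{2 \left(x + 2\right)} = \frac{1 + 30 + 16 x}{2 \left(2 + x\right)} = \frac{31 + 16 x}{2 \left(2 + x\right)}$)
$I{\left(-3,w \right)} \left(\left(-2 - 9\right) - 35\right) = \frac{31 + 16 \cdot 64}{2 \left(2 + 64\right)} \left(\left(-2 - 9\right) - 35\right) = \frac{31 + 1024}{2 \cdot 66} \left(\left(-2 - 9\right) - 35\right) = \frac{1}{2} \cdot \frac{1}{66} \cdot 1055 \left(-11 - 35\right) = \frac{1055}{132} \left(-46\right) = - \frac{24265}{66}$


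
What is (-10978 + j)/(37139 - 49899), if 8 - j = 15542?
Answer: 3314/1595 ≈ 2.0777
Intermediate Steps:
j = -15534 (j = 8 - 1*15542 = 8 - 15542 = -15534)
(-10978 + j)/(37139 - 49899) = (-10978 - 15534)/(37139 - 49899) = -26512/(-12760) = -26512*(-1/12760) = 3314/1595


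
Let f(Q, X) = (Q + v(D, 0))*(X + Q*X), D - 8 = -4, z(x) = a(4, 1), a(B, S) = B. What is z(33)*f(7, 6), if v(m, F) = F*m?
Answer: 1344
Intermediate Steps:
z(x) = 4
D = 4 (D = 8 - 4 = 4)
f(Q, X) = Q*(X + Q*X) (f(Q, X) = (Q + 0*4)*(X + Q*X) = (Q + 0)*(X + Q*X) = Q*(X + Q*X))
z(33)*f(7, 6) = 4*(7*6*(1 + 7)) = 4*(7*6*8) = 4*336 = 1344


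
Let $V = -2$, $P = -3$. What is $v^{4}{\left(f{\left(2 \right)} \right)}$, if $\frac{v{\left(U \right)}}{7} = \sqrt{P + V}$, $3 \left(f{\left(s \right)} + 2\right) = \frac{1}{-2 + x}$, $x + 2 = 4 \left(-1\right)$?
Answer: $60025$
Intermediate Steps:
$x = -6$ ($x = -2 + 4 \left(-1\right) = -2 - 4 = -6$)
$f{\left(s \right)} = - \frac{49}{24}$ ($f{\left(s \right)} = -2 + \frac{1}{3 \left(-2 - 6\right)} = -2 + \frac{1}{3 \left(-8\right)} = -2 + \frac{1}{3} \left(- \frac{1}{8}\right) = -2 - \frac{1}{24} = - \frac{49}{24}$)
$v{\left(U \right)} = 7 i \sqrt{5}$ ($v{\left(U \right)} = 7 \sqrt{-3 - 2} = 7 \sqrt{-5} = 7 i \sqrt{5}$)
$v^{4}{\left(f{\left(2 \right)} \right)} = \left(7 i \sqrt{5}\right)^{4} = 60025$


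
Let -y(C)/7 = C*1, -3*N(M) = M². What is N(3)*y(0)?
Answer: 0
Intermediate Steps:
N(M) = -M²/3
y(C) = -7*C
N(3)*y(0) = (-⅓*3²)*(-7*0) = -⅓*9*0 = -3*0 = 0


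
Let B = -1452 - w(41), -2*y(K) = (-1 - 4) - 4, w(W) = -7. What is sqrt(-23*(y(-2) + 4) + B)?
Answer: I*sqrt(6562)/2 ≈ 40.503*I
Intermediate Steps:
y(K) = 9/2 (y(K) = -((-1 - 4) - 4)/2 = -(-5 - 4)/2 = -1/2*(-9) = 9/2)
B = -1445 (B = -1452 - 1*(-7) = -1452 + 7 = -1445)
sqrt(-23*(y(-2) + 4) + B) = sqrt(-23*(9/2 + 4) - 1445) = sqrt(-23*17/2 - 1445) = sqrt(-391/2 - 1445) = sqrt(-3281/2) = I*sqrt(6562)/2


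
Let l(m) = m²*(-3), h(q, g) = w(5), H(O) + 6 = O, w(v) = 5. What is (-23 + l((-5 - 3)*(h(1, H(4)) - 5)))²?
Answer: 529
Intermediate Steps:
H(O) = -6 + O
h(q, g) = 5
l(m) = -3*m²
(-23 + l((-5 - 3)*(h(1, H(4)) - 5)))² = (-23 - 3*(-5 - 3)²*(5 - 5)²)² = (-23 - 3*(-8*0)²)² = (-23 - 3*0²)² = (-23 - 3*0)² = (-23 + 0)² = (-23)² = 529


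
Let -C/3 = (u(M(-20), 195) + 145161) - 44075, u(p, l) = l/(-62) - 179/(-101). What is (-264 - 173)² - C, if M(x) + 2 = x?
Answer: 3094823683/6262 ≈ 4.9422e+5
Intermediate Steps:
M(x) = -2 + x
u(p, l) = 179/101 - l/62 (u(p, l) = l*(-1/62) - 179*(-1/101) = -l/62 + 179/101 = 179/101 - l/62)
C = -1898975805/6262 (C = -3*(((179/101 - 1/62*195) + 145161) - 44075) = -3*(((179/101 - 195/62) + 145161) - 44075) = -3*((-8597/6262 + 145161) - 44075) = -3*(908989585/6262 - 44075) = -3*632991935/6262 = -1898975805/6262 ≈ -3.0325e+5)
(-264 - 173)² - C = (-264 - 173)² - 1*(-1898975805/6262) = (-437)² + 1898975805/6262 = 190969 + 1898975805/6262 = 3094823683/6262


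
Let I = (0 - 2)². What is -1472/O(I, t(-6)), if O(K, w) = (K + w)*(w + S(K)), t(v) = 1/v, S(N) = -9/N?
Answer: 4608/29 ≈ 158.90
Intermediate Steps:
I = 4 (I = (-2)² = 4)
O(K, w) = (K + w)*(w - 9/K)
-1472/O(I, t(-6)) = -1472/(-9 + (1/(-6))² + 4/(-6) - 9/(-6*4)) = -1472/(-9 + (-⅙)² + 4*(-⅙) - 9*(-⅙)*¼) = -1472/(-9 + 1/36 - ⅔ + 3/8) = -1472/(-667/72) = -1472*(-72/667) = 4608/29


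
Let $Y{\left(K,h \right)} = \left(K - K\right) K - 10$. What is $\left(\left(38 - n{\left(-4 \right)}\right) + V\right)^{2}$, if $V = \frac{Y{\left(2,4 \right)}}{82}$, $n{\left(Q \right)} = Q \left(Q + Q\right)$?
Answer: $\frac{58081}{1681} \approx 34.551$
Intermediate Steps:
$Y{\left(K,h \right)} = -10$ ($Y{\left(K,h \right)} = 0 K - 10 = 0 - 10 = -10$)
$n{\left(Q \right)} = 2 Q^{2}$ ($n{\left(Q \right)} = Q 2 Q = 2 Q^{2}$)
$V = - \frac{5}{41}$ ($V = - \frac{10}{82} = \left(-10\right) \frac{1}{82} = - \frac{5}{41} \approx -0.12195$)
$\left(\left(38 - n{\left(-4 \right)}\right) + V\right)^{2} = \left(\left(38 - 2 \left(-4\right)^{2}\right) - \frac{5}{41}\right)^{2} = \left(\left(38 - 2 \cdot 16\right) - \frac{5}{41}\right)^{2} = \left(\left(38 - 32\right) - \frac{5}{41}\right)^{2} = \left(6 - \frac{5}{41}\right)^{2} = \left(\frac{241}{41}\right)^{2} = \frac{58081}{1681}$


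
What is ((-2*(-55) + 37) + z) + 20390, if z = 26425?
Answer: 46962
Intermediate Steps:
((-2*(-55) + 37) + z) + 20390 = ((-2*(-55) + 37) + 26425) + 20390 = ((110 + 37) + 26425) + 20390 = (147 + 26425) + 20390 = 26572 + 20390 = 46962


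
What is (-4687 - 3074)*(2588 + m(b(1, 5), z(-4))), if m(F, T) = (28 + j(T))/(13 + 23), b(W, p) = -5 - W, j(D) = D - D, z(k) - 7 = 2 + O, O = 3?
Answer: -60274513/3 ≈ -2.0092e+7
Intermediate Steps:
z(k) = 12 (z(k) = 7 + (2 + 3) = 7 + 5 = 12)
j(D) = 0
m(F, T) = 7/9 (m(F, T) = (28 + 0)/(13 + 23) = 28/36 = 28*(1/36) = 7/9)
(-4687 - 3074)*(2588 + m(b(1, 5), z(-4))) = (-4687 - 3074)*(2588 + 7/9) = -7761*23299/9 = -60274513/3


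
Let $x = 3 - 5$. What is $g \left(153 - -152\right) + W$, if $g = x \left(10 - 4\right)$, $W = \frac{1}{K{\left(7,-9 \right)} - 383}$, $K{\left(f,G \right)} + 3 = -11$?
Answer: $- \frac{1453021}{397} \approx -3660.0$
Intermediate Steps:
$K{\left(f,G \right)} = -14$ ($K{\left(f,G \right)} = -3 - 11 = -14$)
$W = - \frac{1}{397}$ ($W = \frac{1}{-14 - 383} = \frac{1}{-397} = - \frac{1}{397} \approx -0.0025189$)
$x = -2$ ($x = 3 - 5 = -2$)
$g = -12$ ($g = - 2 \left(10 - 4\right) = \left(-2\right) 6 = -12$)
$g \left(153 - -152\right) + W = - 12 \left(153 - -152\right) - \frac{1}{397} = - 12 \left(153 + 152\right) - \frac{1}{397} = \left(-12\right) 305 - \frac{1}{397} = -3660 - \frac{1}{397} = - \frac{1453021}{397}$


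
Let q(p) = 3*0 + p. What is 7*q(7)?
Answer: 49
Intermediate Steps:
q(p) = p (q(p) = 0 + p = p)
7*q(7) = 7*7 = 49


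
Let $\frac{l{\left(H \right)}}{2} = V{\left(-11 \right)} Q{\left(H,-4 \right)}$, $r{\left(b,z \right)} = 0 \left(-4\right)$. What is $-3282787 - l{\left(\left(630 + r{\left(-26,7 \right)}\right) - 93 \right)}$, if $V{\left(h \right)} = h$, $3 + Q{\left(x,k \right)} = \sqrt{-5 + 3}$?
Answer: $-3282853 + 22 i \sqrt{2} \approx -3.2829 \cdot 10^{6} + 31.113 i$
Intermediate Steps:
$Q{\left(x,k \right)} = -3 + i \sqrt{2}$ ($Q{\left(x,k \right)} = -3 + \sqrt{-5 + 3} = -3 + \sqrt{-2} = -3 + i \sqrt{2}$)
$r{\left(b,z \right)} = 0$
$l{\left(H \right)} = 66 - 22 i \sqrt{2}$ ($l{\left(H \right)} = 2 \left(- 11 \left(-3 + i \sqrt{2}\right)\right) = 2 \left(33 - 11 i \sqrt{2}\right) = 66 - 22 i \sqrt{2}$)
$-3282787 - l{\left(\left(630 + r{\left(-26,7 \right)}\right) - 93 \right)} = -3282787 - \left(66 - 22 i \sqrt{2}\right) = -3282853 + 22 i \sqrt{2}$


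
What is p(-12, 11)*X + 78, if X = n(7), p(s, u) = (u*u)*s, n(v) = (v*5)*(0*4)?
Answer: 78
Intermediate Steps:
n(v) = 0 (n(v) = (5*v)*0 = 0)
p(s, u) = s*u² (p(s, u) = u²*s = s*u²)
X = 0
p(-12, 11)*X + 78 = -12*11²*0 + 78 = -12*121*0 + 78 = -1452*0 + 78 = 0 + 78 = 78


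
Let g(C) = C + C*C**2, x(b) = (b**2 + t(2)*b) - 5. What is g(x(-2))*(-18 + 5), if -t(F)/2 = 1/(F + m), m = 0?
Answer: -26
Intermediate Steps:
t(F) = -2/F (t(F) = -2/(F + 0) = -2/F)
x(b) = -5 + b**2 - b (x(b) = (b**2 + (-2/2)*b) - 5 = (b**2 + (-2*1/2)*b) - 5 = (b**2 - b) - 5 = -5 + b**2 - b)
g(C) = C + C**3
g(x(-2))*(-18 + 5) = ((-5 + (-2)**2 - 1*(-2)) + (-5 + (-2)**2 - 1*(-2))**3)*(-18 + 5) = ((-5 + 4 + 2) + (-5 + 4 + 2)**3)*(-13) = (1 + 1**3)*(-13) = (1 + 1)*(-13) = 2*(-13) = -26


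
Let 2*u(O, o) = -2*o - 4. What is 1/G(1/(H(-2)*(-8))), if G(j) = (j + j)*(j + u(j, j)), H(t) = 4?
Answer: 8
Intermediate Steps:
u(O, o) = -2 - o (u(O, o) = (-2*o - 4)/2 = (-4 - 2*o)/2 = -2 - o)
G(j) = -4*j (G(j) = (j + j)*(j + (-2 - j)) = (2*j)*(-2) = -4*j)
1/G(1/(H(-2)*(-8))) = 1/(-4/(4*(-8))) = 1/(-4/(-32)) = 1/(-4*(-1/32)) = 1/(⅛) = 8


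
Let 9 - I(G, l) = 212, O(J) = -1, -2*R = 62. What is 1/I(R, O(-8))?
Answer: -1/203 ≈ -0.0049261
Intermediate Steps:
R = -31 (R = -½*62 = -31)
I(G, l) = -203 (I(G, l) = 9 - 1*212 = 9 - 212 = -203)
1/I(R, O(-8)) = 1/(-203) = -1/203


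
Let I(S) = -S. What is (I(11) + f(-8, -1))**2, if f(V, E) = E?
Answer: 144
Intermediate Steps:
(I(11) + f(-8, -1))**2 = (-1*11 - 1)**2 = (-11 - 1)**2 = (-12)**2 = 144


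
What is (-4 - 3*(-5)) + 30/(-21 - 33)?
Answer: 94/9 ≈ 10.444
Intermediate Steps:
(-4 - 3*(-5)) + 30/(-21 - 33) = (-4 + 15) + 30/(-54) = 11 + 30*(-1/54) = 11 - 5/9 = 94/9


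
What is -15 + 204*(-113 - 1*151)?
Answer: -53871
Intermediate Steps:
-15 + 204*(-113 - 1*151) = -15 + 204*(-113 - 151) = -15 + 204*(-264) = -15 - 53856 = -53871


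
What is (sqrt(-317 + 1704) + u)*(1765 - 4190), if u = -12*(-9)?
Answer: -261900 - 2425*sqrt(1387) ≈ -3.5221e+5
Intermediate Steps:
u = 108
(sqrt(-317 + 1704) + u)*(1765 - 4190) = (sqrt(-317 + 1704) + 108)*(1765 - 4190) = (sqrt(1387) + 108)*(-2425) = (108 + sqrt(1387))*(-2425) = -261900 - 2425*sqrt(1387)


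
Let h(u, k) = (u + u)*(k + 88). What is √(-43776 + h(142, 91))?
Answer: 2*√1765 ≈ 84.024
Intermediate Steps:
h(u, k) = 2*u*(88 + k) (h(u, k) = (2*u)*(88 + k) = 2*u*(88 + k))
√(-43776 + h(142, 91)) = √(-43776 + 2*142*(88 + 91)) = √(-43776 + 2*142*179) = √(-43776 + 50836) = √7060 = 2*√1765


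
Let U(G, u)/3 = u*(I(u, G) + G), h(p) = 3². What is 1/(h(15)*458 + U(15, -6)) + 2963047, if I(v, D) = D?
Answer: 10613634355/3582 ≈ 2.9630e+6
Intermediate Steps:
h(p) = 9
U(G, u) = 6*G*u (U(G, u) = 3*(u*(G + G)) = 3*(u*(2*G)) = 3*(2*G*u) = 6*G*u)
1/(h(15)*458 + U(15, -6)) + 2963047 = 1/(9*458 + 6*15*(-6)) + 2963047 = 1/(4122 - 540) + 2963047 = 1/3582 + 2963047 = 10613634355/3582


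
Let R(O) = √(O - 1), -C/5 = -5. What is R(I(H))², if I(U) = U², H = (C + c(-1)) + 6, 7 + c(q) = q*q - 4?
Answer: 440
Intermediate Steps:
c(q) = -11 + q² (c(q) = -7 + (q*q - 4) = -7 + (q² - 4) = -7 + (-4 + q²) = -11 + q²)
C = 25 (C = -5*(-5) = 25)
H = 21 (H = (25 + (-11 + (-1)²)) + 6 = (25 + (-11 + 1)) + 6 = (25 - 10) + 6 = 15 + 6 = 21)
R(O) = √(-1 + O)
R(I(H))² = (√(-1 + 21²))² = (√(-1 + 441))² = (√440)² = (2*√110)² = 440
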